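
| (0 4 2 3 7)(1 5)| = 10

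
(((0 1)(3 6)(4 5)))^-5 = (0 1)(3 6)(4 5)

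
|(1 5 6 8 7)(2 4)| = 10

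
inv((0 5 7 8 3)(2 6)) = (0 3 8 7 5)(2 6)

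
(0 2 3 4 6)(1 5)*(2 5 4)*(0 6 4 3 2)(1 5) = (0 1 3)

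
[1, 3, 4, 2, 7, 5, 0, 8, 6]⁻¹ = [6, 0, 3, 1, 2, 5, 8, 4, 7]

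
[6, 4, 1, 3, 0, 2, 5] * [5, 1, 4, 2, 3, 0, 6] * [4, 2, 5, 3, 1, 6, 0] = [0, 3, 2, 5, 6, 1, 4]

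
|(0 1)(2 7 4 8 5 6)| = 6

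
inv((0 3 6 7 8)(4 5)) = (0 8 7 6 3)(4 5)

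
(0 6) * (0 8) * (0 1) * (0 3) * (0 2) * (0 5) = (0 6 8 1 3 2 5)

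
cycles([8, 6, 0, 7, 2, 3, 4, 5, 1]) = (0 8 1 6 4 2) (3 7 5) 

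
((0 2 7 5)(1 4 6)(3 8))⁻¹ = (0 5 7 2)(1 6 4)(3 8)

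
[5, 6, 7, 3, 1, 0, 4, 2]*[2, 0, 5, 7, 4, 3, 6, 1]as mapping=[0→3, 1→6, 2→1, 3→7, 4→0, 5→2, 6→4, 7→5]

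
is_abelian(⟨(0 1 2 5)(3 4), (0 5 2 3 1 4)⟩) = no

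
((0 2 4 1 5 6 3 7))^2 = (0 4 5 3)(1 6 7 2)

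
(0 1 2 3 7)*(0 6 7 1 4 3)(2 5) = (0 4 3 1 5 2)(6 7)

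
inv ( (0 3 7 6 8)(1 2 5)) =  (0 8 6 7 3)(1 5 2)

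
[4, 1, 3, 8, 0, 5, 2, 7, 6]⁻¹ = [4, 1, 6, 2, 0, 5, 8, 7, 3]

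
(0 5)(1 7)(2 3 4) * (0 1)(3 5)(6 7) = (0 3 4 2 5 1 6 7)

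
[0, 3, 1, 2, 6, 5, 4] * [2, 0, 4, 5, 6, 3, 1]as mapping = [0→2, 1→5, 2→0, 3→4, 4→1, 5→3, 6→6]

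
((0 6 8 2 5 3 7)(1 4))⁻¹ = (0 7 3 5 2 8 6)(1 4)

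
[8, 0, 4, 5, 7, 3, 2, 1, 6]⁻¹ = [1, 7, 6, 5, 2, 3, 8, 4, 0]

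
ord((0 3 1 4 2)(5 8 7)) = 15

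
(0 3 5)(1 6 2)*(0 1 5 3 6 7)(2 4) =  (0 6 4 2 5 1 7)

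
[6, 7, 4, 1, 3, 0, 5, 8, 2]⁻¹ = [5, 3, 8, 4, 2, 6, 0, 1, 7]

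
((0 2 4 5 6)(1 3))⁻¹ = (0 6 5 4 2)(1 3)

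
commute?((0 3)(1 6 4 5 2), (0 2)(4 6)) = no:(0 3)(1 6 4 5 2) * (0 2)(4 6) = (0 3 2 1 4 5), (0 2)(4 6) * (0 3)(1 6 4 5 2) = (0 1 6 5 2 3)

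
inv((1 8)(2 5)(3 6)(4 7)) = (1 8)(2 5)(3 6)(4 7)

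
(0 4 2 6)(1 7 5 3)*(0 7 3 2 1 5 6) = (0 4 1 3 5 2)(6 7)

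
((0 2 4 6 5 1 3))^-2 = (0 1 6 2 3 5 4)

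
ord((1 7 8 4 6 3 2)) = 7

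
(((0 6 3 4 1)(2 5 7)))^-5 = (2 5 7)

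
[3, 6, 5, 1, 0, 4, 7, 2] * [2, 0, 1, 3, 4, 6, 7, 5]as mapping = [0→3, 1→7, 2→6, 3→0, 4→2, 5→4, 6→5, 7→1]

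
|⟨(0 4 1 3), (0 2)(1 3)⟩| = 20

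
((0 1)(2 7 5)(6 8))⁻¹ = (0 1)(2 5 7)(6 8)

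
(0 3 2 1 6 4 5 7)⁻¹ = (0 7 5 4 6 1 2 3)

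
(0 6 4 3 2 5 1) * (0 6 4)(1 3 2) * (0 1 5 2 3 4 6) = (0 6 1)(3 5 4)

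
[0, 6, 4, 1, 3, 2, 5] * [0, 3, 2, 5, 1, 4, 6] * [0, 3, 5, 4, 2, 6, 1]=[0, 1, 3, 4, 6, 5, 2]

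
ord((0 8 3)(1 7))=6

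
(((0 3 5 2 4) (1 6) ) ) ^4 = (0 4 2 5 3) 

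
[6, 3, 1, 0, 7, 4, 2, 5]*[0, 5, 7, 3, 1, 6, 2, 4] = [2, 3, 5, 0, 4, 1, 7, 6]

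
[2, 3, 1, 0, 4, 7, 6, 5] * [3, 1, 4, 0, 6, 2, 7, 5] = [4, 0, 1, 3, 6, 5, 7, 2]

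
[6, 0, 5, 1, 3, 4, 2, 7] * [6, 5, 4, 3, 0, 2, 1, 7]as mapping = [0→1, 1→6, 2→2, 3→5, 4→3, 5→0, 6→4, 7→7]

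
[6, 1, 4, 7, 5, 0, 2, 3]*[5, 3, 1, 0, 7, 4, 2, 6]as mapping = [0→2, 1→3, 2→7, 3→6, 4→4, 5→5, 6→1, 7→0]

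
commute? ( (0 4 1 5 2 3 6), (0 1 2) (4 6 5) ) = no: (0 4 1 5 2 3 6)*(0 1 2) (4 6 5) = (0 6 1 4 2 3 5), (0 1 2) (4 6 5)*(0 4 1 5 2 3 6) = (0 5 1 3 6 2 4) 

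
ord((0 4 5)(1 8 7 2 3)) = 15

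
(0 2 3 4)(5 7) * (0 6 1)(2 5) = (0 5 7 2 3 4 6 1)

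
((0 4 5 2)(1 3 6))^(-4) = (1 6 3)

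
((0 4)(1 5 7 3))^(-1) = (0 4)(1 3 7 5)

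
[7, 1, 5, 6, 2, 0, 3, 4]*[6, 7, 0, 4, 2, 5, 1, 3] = [3, 7, 5, 1, 0, 6, 4, 2]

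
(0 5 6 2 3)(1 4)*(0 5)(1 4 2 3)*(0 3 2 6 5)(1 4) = (0 3)(1 6 2 4)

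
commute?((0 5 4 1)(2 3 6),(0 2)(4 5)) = no:(0 5 4 1)(2 3 6)*(0 2)(4 5) = (0 4 1 2 3 6),(0 2)(4 5)*(0 5 4 1)(2 3 6) = (0 3 6 2 5 1)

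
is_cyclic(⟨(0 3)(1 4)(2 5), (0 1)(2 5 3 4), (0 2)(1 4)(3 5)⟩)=no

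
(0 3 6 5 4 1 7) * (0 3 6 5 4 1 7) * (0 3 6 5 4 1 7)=(0 5 7 6 1 3 4)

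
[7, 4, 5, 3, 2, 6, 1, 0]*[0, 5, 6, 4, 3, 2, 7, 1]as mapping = [0→1, 1→3, 2→2, 3→4, 4→6, 5→7, 6→5, 7→0]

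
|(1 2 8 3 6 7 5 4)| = 8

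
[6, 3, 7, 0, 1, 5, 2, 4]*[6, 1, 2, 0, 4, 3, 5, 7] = [5, 0, 7, 6, 1, 3, 2, 4]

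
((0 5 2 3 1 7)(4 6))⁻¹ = (0 7 1 3 2 5)(4 6)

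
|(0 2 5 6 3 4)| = 6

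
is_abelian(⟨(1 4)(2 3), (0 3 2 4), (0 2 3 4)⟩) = no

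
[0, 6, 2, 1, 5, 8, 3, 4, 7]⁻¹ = [0, 3, 2, 6, 7, 4, 1, 8, 5]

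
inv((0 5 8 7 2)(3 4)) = (0 2 7 8 5)(3 4)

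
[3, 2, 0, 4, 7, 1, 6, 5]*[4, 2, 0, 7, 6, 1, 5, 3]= [7, 0, 4, 6, 3, 2, 5, 1]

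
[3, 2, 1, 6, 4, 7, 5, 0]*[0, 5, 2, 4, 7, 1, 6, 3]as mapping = [0→4, 1→2, 2→5, 3→6, 4→7, 5→3, 6→1, 7→0]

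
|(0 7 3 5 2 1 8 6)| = 8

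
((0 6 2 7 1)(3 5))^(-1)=(0 1 7 2 6)(3 5)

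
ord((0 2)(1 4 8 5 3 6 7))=14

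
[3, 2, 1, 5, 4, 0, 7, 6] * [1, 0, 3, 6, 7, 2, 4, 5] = [6, 3, 0, 2, 7, 1, 5, 4]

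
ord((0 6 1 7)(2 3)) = 4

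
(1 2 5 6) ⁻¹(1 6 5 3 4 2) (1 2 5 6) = (1 6 3 4 5 2) 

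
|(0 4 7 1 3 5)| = 6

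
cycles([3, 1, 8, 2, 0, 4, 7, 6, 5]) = (0 3 2 8 5 4)(6 7)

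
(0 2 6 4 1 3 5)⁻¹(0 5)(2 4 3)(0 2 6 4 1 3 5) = (0 2)(1 5 6)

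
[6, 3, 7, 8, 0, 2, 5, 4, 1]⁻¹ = [4, 8, 5, 1, 7, 6, 0, 2, 3]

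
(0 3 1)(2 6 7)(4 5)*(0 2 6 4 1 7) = (0 3 7 6)(1 2 4 5)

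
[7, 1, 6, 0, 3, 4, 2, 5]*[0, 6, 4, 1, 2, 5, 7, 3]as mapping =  [0→3, 1→6, 2→7, 3→0, 4→1, 5→2, 6→4, 7→5]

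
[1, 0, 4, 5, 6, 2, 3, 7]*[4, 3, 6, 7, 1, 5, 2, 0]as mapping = [0→3, 1→4, 2→1, 3→5, 4→2, 5→6, 6→7, 7→0]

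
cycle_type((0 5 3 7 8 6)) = 6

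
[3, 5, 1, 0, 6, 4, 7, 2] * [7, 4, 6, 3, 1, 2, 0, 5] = [3, 2, 4, 7, 0, 1, 5, 6]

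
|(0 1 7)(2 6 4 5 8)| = 15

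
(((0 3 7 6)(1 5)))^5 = (0 3 7 6)(1 5)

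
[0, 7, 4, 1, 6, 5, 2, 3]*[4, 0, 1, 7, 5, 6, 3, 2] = [4, 2, 5, 0, 3, 6, 1, 7]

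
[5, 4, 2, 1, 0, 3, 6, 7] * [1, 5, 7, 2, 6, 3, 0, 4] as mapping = [0→3, 1→6, 2→7, 3→5, 4→1, 5→2, 6→0, 7→4] 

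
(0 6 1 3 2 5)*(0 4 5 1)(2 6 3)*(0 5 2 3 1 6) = (0 1 3)(2 6 5 4)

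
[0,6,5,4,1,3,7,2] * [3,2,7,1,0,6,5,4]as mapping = [0→3,1→5,2→6,3→0,4→2,5→1,6→4,7→7]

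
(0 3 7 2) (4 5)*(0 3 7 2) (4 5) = (0 7) (2 3) 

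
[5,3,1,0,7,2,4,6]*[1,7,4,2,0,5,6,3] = [5,2,7,1,3,4,0,6] 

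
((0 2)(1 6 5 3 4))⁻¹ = (0 2)(1 4 3 5 6)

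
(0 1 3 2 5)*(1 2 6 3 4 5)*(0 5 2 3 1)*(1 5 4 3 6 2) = (0 6 5 4 1 3 2)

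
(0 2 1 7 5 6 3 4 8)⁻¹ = (0 8 4 3 6 5 7 1 2)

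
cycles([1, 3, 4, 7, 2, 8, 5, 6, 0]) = (0 1 3 7 6 5 8) (2 4) 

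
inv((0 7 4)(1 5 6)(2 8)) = (0 4 7)(1 6 5)(2 8)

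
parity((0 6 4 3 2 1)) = odd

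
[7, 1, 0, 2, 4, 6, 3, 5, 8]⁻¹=[2, 1, 3, 6, 4, 7, 5, 0, 8]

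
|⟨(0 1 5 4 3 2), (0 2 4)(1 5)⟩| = 720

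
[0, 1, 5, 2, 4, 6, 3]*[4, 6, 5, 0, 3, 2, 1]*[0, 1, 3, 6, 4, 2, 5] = [4, 5, 3, 2, 6, 1, 0]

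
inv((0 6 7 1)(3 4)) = (0 1 7 6)(3 4)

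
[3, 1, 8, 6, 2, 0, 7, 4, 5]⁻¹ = [5, 1, 4, 0, 7, 8, 3, 6, 2]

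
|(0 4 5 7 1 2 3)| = 7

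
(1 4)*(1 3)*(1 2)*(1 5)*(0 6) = (0 6) (1 4 3 2 5) 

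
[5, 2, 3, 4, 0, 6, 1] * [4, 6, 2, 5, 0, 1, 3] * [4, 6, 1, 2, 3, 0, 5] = [6, 1, 0, 4, 3, 2, 5]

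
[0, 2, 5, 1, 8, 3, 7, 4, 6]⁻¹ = [0, 3, 1, 5, 7, 2, 8, 6, 4]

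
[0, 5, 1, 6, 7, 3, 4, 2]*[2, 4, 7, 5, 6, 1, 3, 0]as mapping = [0→2, 1→1, 2→4, 3→3, 4→0, 5→5, 6→6, 7→7]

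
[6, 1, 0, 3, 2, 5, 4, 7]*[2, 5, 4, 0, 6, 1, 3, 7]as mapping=[0→3, 1→5, 2→2, 3→0, 4→4, 5→1, 6→6, 7→7]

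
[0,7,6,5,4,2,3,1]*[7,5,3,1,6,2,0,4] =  [7,4,0,2,6,3,1,5]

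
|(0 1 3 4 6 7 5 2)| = 8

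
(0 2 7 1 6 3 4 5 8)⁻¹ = (0 8 5 4 3 6 1 7 2)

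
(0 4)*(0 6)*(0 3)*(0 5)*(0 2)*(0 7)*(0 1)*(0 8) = (0 4 6 3 5 2 7 1 8)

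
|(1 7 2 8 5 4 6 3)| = 8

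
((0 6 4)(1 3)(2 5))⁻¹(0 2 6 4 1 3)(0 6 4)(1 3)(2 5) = (0 3 1 6 5 4)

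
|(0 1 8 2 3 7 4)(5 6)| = 14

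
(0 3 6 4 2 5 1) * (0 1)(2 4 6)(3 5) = (0 5)(2 3)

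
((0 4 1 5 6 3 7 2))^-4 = (0 6)(1 7)(2 5)(3 4)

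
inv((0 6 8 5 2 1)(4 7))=(0 1 2 5 8 6)(4 7)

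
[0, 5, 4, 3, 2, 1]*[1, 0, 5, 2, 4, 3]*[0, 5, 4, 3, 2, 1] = [5, 3, 2, 4, 1, 0]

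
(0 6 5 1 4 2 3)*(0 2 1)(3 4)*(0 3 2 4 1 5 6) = (1 2)(3 4 5)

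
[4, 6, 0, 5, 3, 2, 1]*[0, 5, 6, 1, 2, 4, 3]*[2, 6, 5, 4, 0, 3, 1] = [5, 4, 2, 0, 6, 1, 3]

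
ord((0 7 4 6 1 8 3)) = 7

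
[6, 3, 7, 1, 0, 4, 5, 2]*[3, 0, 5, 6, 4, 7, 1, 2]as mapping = [0→1, 1→6, 2→2, 3→0, 4→3, 5→4, 6→7, 7→5]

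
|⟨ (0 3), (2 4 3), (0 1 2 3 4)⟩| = 120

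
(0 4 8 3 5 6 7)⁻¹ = (0 7 6 5 3 8 4)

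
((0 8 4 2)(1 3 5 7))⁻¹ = (0 2 4 8)(1 7 5 3)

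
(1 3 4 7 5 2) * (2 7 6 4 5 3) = (1 2)(3 5 7)(4 6)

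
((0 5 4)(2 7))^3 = (2 7)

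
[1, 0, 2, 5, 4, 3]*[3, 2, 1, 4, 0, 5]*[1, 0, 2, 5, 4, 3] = [2, 5, 0, 3, 1, 4]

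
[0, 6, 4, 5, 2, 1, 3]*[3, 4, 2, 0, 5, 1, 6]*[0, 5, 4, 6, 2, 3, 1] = [6, 1, 3, 5, 4, 2, 0]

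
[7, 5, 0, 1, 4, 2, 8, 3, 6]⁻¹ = [2, 3, 5, 7, 4, 1, 8, 0, 6]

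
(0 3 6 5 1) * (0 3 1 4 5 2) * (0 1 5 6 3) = (0 5 4 6 2 1)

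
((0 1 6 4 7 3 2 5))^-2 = (0 2 7 6)(1 5 3 4)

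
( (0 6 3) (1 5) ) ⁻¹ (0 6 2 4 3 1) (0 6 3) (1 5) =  (0 5 6 3 2 4) 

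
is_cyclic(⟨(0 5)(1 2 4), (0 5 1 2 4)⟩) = no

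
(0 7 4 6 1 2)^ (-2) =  (0 1 4)(2 6 7)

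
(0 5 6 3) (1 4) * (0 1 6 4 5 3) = (0 3 1 5 4 6) 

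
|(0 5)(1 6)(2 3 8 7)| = 4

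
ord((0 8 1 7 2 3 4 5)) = 8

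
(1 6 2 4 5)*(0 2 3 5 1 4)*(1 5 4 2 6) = (0 6 3 4 5 2) 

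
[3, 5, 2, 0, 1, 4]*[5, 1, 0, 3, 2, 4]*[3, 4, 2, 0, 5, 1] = [0, 5, 3, 1, 4, 2]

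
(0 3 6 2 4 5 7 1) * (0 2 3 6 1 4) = (0 6 3 1 2)(4 5 7)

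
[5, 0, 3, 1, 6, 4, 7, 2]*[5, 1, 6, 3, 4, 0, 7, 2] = [0, 5, 3, 1, 7, 4, 2, 6]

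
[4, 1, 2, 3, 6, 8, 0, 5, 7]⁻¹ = [6, 1, 2, 3, 0, 7, 4, 8, 5]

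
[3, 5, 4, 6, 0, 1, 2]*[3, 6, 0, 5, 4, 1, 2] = [5, 1, 4, 2, 3, 6, 0]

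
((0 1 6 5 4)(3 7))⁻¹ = (0 4 5 6 1)(3 7)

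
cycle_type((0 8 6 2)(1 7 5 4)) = 4^2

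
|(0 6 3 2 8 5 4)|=7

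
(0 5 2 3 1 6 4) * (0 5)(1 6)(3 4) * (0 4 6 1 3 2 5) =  (0 4)(1 3)(2 6)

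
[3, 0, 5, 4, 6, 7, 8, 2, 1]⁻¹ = [1, 8, 7, 0, 3, 2, 4, 5, 6]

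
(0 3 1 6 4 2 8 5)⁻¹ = (0 5 8 2 4 6 1 3)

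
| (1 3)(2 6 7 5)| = 4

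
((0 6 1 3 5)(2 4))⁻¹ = (0 5 3 1 6)(2 4)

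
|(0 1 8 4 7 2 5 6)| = 8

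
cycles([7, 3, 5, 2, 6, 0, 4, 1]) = (0 7 1 3 2 5)(4 6)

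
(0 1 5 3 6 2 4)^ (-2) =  (0 2 3 1 4 6 5)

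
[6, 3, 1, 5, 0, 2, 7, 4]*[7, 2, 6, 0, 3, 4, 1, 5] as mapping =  [0→1, 1→0, 2→2, 3→4, 4→7, 5→6, 6→5, 7→3] 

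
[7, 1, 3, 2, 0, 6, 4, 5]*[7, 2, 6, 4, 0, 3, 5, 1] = [1, 2, 4, 6, 7, 5, 0, 3]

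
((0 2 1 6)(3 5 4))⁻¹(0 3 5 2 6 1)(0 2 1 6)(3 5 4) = (0 6 2 5 4 1)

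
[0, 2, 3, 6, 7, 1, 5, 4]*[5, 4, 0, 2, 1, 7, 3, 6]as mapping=[0→5, 1→0, 2→2, 3→3, 4→6, 5→4, 6→7, 7→1]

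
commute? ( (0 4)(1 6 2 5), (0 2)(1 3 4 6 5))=no: (0 4)(1 6 2 5)*(0 2)(1 3 4 6 5)=(0 6)(1 5 3 4 2), (0 2)(1 3 4 6 5)*(0 4)(1 6 2 5)=(0 5 6 1 3)(2 4)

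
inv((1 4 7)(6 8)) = (1 7 4)(6 8)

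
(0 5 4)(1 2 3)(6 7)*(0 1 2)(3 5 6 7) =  (0 6 3 2 5 4 1)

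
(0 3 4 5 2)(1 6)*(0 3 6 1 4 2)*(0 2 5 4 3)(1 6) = (0 1 6 3 5 2)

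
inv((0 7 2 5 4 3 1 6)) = (0 6 1 3 4 5 2 7)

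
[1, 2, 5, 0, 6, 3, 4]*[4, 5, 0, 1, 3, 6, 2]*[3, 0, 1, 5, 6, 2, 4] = [2, 3, 4, 6, 1, 0, 5]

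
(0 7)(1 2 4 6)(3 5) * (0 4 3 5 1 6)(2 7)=(0 2 3 1 7 4)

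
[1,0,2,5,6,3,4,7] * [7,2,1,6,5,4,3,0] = [2,7,1,4,3,6,5,0]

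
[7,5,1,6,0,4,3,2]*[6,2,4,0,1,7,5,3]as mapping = [0→3,1→7,2→2,3→5,4→6,5→1,6→0,7→4]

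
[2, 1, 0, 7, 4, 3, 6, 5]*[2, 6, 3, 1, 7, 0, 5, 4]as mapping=[0→3, 1→6, 2→2, 3→4, 4→7, 5→1, 6→5, 7→0]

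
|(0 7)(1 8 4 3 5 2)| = 6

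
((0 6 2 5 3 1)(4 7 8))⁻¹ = (0 1 3 5 2 6)(4 8 7)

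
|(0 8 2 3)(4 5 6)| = 12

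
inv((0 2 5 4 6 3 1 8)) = (0 8 1 3 6 4 5 2)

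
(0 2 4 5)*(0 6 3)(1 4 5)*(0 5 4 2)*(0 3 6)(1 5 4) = (0 3 4 5)(1 2)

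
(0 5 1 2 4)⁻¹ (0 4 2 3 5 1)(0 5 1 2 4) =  (0 4 3 1 2 5)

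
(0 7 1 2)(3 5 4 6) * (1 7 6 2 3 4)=(0 6 4 2)(1 3 5)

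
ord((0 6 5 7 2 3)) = 6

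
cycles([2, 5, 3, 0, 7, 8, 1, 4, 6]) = (0 2 3)(1 5 8 6)(4 7)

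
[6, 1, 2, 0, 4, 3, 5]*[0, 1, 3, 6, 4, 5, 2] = [2, 1, 3, 0, 4, 6, 5]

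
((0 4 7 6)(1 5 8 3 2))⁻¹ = (0 6 7 4)(1 2 3 8 5)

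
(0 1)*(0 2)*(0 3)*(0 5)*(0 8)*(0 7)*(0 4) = (0 1 2 3 5 8 7 4)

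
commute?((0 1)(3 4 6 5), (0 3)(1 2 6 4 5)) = no:(0 1)(3 4 6 5) * (0 3)(1 2 6 4 5) = (0 2 6 1 3 5), (0 3)(1 2 6 4 5) * (0 1)(3 4 6 5) = (0 4 3 1 2 5)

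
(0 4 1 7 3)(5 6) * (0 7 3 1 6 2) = (0 4 6 5 2)(1 3 7)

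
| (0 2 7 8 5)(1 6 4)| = 15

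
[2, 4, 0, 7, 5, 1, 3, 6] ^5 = [2, 5, 0, 6, 1, 4, 7, 3] 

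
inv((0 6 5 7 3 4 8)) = (0 8 4 3 7 5 6)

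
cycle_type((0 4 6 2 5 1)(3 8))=2.6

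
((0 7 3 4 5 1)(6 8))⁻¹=(0 1 5 4 3 7)(6 8)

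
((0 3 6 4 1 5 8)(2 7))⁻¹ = (0 8 5 1 4 6 3)(2 7)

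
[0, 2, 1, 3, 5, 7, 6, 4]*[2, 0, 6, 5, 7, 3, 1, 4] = [2, 6, 0, 5, 3, 4, 1, 7]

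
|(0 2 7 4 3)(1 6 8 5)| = 20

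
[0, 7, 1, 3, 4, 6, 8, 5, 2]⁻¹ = [0, 2, 8, 3, 4, 7, 5, 1, 6]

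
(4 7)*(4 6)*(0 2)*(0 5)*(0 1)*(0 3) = (0 2 5 1 3)(4 7 6)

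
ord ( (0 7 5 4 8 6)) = 6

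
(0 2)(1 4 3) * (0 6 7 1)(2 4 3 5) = (0 4 5 2 6 7 1 3)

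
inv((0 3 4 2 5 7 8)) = (0 8 7 5 2 4 3)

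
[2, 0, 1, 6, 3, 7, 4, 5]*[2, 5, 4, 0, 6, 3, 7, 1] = [4, 2, 5, 7, 0, 1, 6, 3]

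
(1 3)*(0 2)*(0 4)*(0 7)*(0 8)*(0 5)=(0 2 4 7 8 5) (1 3) 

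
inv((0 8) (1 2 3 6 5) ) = (0 8) (1 5 6 3 2) 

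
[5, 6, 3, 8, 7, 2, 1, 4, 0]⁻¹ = [8, 6, 5, 2, 7, 0, 1, 4, 3]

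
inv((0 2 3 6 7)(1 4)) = (0 7 6 3 2)(1 4)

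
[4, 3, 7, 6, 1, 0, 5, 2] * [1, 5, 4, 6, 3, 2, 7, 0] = [3, 6, 0, 7, 5, 1, 2, 4]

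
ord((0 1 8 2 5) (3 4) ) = 10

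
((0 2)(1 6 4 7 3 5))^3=(0 2)(1 7)(3 6)(4 5)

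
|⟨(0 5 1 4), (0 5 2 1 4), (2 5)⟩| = 120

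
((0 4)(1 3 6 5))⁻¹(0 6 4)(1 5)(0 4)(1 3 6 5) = (0 4 5)(1 3)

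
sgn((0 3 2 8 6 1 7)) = 1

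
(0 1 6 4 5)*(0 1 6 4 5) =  (0 6 5 1 4)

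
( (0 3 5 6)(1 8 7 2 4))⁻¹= (0 6 5 3)(1 4 2 7 8)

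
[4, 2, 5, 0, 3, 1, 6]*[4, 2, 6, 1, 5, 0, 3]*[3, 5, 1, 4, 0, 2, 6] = [2, 6, 3, 0, 5, 1, 4]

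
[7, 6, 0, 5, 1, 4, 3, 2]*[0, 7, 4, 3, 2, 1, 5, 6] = [6, 5, 0, 1, 7, 2, 3, 4]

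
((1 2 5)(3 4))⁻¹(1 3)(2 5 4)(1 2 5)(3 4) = (1 3 5)(2 4)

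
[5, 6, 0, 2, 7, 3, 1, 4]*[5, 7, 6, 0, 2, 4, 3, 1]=[4, 3, 5, 6, 1, 0, 7, 2] 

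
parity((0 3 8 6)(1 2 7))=odd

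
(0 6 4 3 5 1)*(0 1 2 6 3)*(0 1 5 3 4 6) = (0 4 1 5 2)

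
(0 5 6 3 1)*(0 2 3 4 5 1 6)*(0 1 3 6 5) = (0 3 5 1 2 6 4)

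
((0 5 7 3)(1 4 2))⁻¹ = (0 3 7 5)(1 2 4)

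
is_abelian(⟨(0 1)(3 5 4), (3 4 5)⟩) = yes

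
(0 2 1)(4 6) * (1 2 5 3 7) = (0 5 3 7 1)(4 6)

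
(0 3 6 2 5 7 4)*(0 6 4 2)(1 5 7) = (0 3 4 6)(1 5)(2 7)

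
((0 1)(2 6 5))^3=(0 1)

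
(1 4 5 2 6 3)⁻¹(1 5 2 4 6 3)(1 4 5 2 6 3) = (1 4 2 6 5 3)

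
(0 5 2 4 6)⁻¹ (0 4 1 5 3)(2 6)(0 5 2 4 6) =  (0 4)(1 2 3 5 6)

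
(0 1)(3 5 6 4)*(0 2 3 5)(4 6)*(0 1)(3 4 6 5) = (1 2 4 3)(5 6)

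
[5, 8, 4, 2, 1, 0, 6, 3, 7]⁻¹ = [5, 4, 3, 7, 2, 0, 6, 8, 1]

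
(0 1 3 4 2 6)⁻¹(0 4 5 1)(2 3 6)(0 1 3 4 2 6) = (0 6 4)(1 2 5 3)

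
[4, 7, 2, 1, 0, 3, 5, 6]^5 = [4, 1, 2, 3, 0, 5, 6, 7]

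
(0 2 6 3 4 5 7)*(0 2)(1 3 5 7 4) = (1 3)(2 6 5 4 7)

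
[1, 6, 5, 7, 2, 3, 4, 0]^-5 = [4, 2, 7, 1, 3, 0, 5, 6]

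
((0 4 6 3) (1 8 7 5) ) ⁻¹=(0 3 6 4) (1 5 7 8) 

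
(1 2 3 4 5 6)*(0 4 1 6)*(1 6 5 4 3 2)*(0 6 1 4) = (0 3 1 4)(5 6)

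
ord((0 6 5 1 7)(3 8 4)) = 15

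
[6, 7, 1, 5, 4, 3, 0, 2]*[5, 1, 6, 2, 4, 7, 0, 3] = [0, 3, 1, 7, 4, 2, 5, 6]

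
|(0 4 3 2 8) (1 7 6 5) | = 20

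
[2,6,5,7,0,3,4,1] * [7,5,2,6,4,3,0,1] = [2,0,3,1,7,6,4,5]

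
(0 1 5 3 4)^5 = ()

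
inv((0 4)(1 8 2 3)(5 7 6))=(0 4)(1 3 2 8)(5 6 7)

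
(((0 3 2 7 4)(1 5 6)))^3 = (0 7 3 4 2)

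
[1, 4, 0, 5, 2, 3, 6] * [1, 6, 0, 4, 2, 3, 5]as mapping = [0→6, 1→2, 2→1, 3→3, 4→0, 5→4, 6→5]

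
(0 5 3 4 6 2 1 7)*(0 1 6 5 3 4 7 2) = (0 3 7 1 2 6)(4 5)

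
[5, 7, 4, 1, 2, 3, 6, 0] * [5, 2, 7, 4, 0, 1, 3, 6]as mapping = [0→1, 1→6, 2→0, 3→2, 4→7, 5→4, 6→3, 7→5]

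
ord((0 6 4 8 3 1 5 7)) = 8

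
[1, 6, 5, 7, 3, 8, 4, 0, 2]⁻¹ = [7, 0, 8, 4, 6, 2, 1, 3, 5]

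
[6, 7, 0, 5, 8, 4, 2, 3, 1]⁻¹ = [2, 8, 6, 7, 5, 3, 0, 1, 4]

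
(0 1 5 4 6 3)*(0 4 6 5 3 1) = (1 3 4 5 6) 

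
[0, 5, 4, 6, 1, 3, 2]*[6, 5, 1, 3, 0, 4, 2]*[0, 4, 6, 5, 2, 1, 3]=[3, 2, 0, 6, 1, 5, 4]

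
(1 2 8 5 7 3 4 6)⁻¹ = (1 6 4 3 7 5 8 2)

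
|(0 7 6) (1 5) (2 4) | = 6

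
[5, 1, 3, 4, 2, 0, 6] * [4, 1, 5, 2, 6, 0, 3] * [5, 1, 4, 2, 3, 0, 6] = [5, 1, 4, 6, 0, 3, 2]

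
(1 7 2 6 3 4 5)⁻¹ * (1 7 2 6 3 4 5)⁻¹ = (1 4 6 7 5 3 2)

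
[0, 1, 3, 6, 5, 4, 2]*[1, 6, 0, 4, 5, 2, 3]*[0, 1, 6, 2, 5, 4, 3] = [1, 3, 5, 2, 6, 4, 0]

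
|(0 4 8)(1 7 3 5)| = 12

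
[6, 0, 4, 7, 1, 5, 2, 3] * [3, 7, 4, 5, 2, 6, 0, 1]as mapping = [0→0, 1→3, 2→2, 3→1, 4→7, 5→6, 6→4, 7→5]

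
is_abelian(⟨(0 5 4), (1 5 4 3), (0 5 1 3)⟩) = no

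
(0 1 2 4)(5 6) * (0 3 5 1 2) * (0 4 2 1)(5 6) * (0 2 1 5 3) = (0 5 3 6 2 1 4)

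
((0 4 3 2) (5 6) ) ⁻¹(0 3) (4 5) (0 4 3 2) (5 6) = (2 4) (3 6) 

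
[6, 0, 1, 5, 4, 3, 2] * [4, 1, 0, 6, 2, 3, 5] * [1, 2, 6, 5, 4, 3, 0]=[3, 4, 2, 5, 6, 0, 1]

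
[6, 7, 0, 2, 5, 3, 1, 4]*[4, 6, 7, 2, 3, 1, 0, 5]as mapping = [0→0, 1→5, 2→4, 3→7, 4→1, 5→2, 6→6, 7→3]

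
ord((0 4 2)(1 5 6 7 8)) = 15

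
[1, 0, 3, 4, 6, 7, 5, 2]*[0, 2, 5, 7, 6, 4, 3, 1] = [2, 0, 7, 6, 3, 1, 4, 5]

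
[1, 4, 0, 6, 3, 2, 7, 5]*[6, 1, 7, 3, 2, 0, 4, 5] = [1, 2, 6, 4, 3, 7, 5, 0]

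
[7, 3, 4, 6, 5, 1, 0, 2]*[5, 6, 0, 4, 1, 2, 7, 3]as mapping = [0→3, 1→4, 2→1, 3→7, 4→2, 5→6, 6→5, 7→0]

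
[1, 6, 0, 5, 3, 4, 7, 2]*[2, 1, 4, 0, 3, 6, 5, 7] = [1, 5, 2, 6, 0, 3, 7, 4] 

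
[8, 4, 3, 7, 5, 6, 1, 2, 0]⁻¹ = [8, 6, 7, 2, 1, 4, 5, 3, 0]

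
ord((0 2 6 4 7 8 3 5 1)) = 9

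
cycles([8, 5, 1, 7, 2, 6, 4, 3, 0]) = (0 8)(1 5 6 4 2)(3 7)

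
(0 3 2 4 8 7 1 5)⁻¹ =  (0 5 1 7 8 4 2 3)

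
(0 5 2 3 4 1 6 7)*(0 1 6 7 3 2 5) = (1 7)(3 4 6)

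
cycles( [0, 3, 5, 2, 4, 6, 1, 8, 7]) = (1 3 2 5 6) (7 8) 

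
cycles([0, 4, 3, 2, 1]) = (1 4)(2 3)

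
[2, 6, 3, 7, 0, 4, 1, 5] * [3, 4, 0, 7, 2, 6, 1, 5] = [0, 1, 7, 5, 3, 2, 4, 6]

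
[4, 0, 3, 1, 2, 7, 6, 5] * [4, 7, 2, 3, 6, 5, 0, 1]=[6, 4, 3, 7, 2, 1, 0, 5]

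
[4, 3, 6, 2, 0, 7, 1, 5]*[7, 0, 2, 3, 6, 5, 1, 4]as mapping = [0→6, 1→3, 2→1, 3→2, 4→7, 5→4, 6→0, 7→5]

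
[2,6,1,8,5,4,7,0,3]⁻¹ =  [7,2,0,8,5,4,1,6,3]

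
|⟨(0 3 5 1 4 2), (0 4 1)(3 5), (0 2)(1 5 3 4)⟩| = 720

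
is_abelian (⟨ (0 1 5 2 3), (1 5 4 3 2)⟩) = no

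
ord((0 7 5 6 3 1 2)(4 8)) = 14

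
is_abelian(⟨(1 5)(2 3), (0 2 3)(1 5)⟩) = no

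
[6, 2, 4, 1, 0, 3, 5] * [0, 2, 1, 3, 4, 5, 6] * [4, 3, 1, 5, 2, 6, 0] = [0, 3, 2, 1, 4, 5, 6]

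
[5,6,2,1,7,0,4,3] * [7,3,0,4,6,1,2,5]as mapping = [0→1,1→2,2→0,3→3,4→5,5→7,6→6,7→4]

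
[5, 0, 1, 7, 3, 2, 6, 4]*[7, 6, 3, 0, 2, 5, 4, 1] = [5, 7, 6, 1, 0, 3, 4, 2]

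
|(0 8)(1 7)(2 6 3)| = 6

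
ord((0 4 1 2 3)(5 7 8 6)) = 20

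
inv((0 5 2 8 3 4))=(0 4 3 8 2 5)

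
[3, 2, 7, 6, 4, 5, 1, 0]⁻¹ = [7, 6, 1, 0, 4, 5, 3, 2]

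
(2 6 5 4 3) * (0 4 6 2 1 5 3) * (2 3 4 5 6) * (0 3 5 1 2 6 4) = (0 1 4 3 2 5 6)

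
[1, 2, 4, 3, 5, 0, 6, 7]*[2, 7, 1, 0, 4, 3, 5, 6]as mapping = [0→7, 1→1, 2→4, 3→0, 4→3, 5→2, 6→5, 7→6]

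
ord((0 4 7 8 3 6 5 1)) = 8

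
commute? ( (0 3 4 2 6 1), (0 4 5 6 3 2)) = no: (0 3 4 2 6 1)*(0 4 5 6 3 2) = (0 2 3 5 6 1 4), (0 4 5 6 3 2)*(0 3 4 2 6 1) = (0 2 3 6 4 5 1)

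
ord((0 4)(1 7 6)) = 6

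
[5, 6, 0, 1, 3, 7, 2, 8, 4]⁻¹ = [2, 3, 6, 4, 8, 0, 1, 5, 7]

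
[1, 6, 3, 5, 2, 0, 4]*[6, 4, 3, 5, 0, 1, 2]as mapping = [0→4, 1→2, 2→5, 3→1, 4→3, 5→6, 6→0]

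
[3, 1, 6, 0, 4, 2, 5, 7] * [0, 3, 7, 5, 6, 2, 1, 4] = [5, 3, 1, 0, 6, 7, 2, 4]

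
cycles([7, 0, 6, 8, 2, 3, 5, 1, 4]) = (0 7 1)(2 6 5 3 8 4)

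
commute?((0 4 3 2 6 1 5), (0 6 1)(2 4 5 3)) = no:(0 4 3 2 6 1 5)*(0 6 1)(2 4 5 3) = (0 5 6)(1 3 4 2), (0 6 1)(2 4 5 3)*(0 4 3 2 6 1 5) = (0 1 4)(2 3 6 5)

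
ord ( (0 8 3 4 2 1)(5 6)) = 6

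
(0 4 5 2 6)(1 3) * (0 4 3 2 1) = (0 3)(1 2 6 4 5)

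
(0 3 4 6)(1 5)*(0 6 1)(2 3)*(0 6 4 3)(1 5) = (0 2)(4 5 6)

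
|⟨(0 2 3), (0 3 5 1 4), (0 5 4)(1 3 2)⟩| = 360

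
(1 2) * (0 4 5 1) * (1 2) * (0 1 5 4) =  (1 5 2)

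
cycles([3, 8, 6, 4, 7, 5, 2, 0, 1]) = (0 3 4 7)(1 8)(2 6)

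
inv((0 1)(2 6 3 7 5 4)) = (0 1)(2 4 5 7 3 6)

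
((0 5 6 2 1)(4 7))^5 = (4 7)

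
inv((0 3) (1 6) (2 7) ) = (0 3) (1 6) (2 7) 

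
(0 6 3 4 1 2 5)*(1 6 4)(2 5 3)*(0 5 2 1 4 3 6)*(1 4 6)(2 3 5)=(0 5 2 1 3 6 4)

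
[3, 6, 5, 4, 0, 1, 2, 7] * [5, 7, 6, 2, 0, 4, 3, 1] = [2, 3, 4, 0, 5, 7, 6, 1]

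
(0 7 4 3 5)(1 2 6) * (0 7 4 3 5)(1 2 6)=(0 4 5 7 3)(1 6 2)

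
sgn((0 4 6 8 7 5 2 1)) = -1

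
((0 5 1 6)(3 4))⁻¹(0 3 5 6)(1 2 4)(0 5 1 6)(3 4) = (0 5 4 1)(2 3 6)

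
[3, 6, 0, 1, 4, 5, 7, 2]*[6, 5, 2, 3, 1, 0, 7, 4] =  [3, 7, 6, 5, 1, 0, 4, 2]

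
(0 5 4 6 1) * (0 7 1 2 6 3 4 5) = (1 7)(2 6)(3 4)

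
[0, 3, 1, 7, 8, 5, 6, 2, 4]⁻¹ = [0, 2, 7, 1, 8, 5, 6, 3, 4]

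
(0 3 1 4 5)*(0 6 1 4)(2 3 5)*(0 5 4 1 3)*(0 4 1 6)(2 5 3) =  (0 1 3 6 2 4 5)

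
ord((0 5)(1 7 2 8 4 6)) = 6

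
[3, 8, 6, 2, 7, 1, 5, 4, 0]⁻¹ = [8, 5, 3, 0, 7, 6, 2, 4, 1]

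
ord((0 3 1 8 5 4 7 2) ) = 8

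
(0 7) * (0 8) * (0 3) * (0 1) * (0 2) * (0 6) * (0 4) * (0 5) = (0 7 8 3 1 2 6 4 5)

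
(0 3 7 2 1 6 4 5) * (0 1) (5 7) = (0 3 5 1 6 4 7 2) 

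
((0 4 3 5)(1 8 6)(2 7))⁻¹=(0 5 3 4)(1 6 8)(2 7)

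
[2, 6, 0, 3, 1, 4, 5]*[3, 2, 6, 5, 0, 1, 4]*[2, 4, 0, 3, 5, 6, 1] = [1, 5, 3, 6, 0, 2, 4]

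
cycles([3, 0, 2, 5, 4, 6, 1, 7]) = (0 3 5 6 1)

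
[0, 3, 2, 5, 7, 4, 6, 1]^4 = [0, 7, 2, 1, 5, 3, 6, 4]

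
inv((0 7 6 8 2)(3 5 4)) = (0 2 8 6 7)(3 4 5)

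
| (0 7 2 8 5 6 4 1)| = 8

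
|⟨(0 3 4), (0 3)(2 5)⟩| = 6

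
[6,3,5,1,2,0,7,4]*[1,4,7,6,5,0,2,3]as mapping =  [0→2,1→6,2→0,3→4,4→7,5→1,6→3,7→5]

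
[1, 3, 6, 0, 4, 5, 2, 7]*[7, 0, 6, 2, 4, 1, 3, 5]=[0, 2, 3, 7, 4, 1, 6, 5]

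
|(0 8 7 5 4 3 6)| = 7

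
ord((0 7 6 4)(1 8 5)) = 12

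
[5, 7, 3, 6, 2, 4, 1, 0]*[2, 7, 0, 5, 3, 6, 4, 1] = [6, 1, 5, 4, 0, 3, 7, 2]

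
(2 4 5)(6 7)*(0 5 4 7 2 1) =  (0 5 1)(2 7 6)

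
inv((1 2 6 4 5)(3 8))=(1 5 4 6 2)(3 8)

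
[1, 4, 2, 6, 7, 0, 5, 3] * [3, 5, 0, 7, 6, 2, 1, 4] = [5, 6, 0, 1, 4, 3, 2, 7]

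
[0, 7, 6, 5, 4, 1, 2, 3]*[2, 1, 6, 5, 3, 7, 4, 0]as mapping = [0→2, 1→0, 2→4, 3→7, 4→3, 5→1, 6→6, 7→5]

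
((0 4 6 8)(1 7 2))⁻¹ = (0 8 6 4)(1 2 7)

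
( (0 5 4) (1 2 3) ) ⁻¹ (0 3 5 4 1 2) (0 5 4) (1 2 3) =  (0 2 3 5 1 4) 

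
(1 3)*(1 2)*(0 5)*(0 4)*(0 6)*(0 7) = (0 5 4 6 7)(1 3 2)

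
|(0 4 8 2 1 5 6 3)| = 8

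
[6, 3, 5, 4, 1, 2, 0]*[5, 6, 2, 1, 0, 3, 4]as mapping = [0→4, 1→1, 2→3, 3→0, 4→6, 5→2, 6→5]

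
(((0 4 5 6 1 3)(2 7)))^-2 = (0 1 5)(3 6 4)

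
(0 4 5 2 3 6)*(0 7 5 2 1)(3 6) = (0 4 2 6 7 5 1)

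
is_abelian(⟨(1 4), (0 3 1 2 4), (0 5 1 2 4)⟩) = no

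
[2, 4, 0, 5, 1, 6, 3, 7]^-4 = [0, 1, 2, 6, 4, 3, 5, 7]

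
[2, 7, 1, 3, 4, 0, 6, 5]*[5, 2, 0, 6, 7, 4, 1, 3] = [0, 3, 2, 6, 7, 5, 1, 4] 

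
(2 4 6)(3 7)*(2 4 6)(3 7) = (2 6 4)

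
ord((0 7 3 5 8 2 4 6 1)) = 9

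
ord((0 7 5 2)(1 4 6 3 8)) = 20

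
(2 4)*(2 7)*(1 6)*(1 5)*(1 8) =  (1 6 5 8)(2 4 7)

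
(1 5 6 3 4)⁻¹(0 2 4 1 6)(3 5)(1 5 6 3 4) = (0 2 1 5 3)(4 6)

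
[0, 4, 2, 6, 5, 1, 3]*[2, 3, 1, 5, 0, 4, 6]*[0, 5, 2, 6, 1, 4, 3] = [2, 0, 5, 3, 1, 6, 4]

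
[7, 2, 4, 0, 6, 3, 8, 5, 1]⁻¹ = [3, 8, 1, 5, 2, 7, 4, 0, 6]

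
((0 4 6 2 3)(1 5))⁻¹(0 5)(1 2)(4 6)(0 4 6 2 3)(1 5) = (1 4)(2 6)(3 5)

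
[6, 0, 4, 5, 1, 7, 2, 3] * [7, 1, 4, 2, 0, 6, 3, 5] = [3, 7, 0, 6, 1, 5, 4, 2]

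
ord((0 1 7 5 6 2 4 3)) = 8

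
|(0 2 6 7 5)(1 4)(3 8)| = 10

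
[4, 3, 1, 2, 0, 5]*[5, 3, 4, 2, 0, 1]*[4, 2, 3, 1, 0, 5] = [4, 3, 1, 0, 5, 2]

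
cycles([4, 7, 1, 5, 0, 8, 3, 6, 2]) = (0 4)(1 7 6 3 5 8 2)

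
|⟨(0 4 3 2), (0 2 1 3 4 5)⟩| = 48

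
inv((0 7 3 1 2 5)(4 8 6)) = (0 5 2 1 3 7)(4 6 8)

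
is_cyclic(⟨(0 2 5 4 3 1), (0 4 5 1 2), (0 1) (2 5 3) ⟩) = no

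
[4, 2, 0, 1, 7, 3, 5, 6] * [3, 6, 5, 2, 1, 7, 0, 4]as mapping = [0→1, 1→5, 2→3, 3→6, 4→4, 5→2, 6→7, 7→0]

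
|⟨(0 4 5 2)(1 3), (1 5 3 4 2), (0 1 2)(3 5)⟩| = 720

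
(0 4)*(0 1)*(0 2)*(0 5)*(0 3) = (0 4 1 2 5 3)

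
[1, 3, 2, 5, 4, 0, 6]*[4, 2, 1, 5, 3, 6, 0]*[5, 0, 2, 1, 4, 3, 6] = [2, 3, 0, 6, 1, 4, 5]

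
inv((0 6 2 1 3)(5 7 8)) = (0 3 1 2 6)(5 8 7)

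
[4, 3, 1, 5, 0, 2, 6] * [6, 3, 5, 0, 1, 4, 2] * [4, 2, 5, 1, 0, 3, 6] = [2, 4, 1, 0, 6, 3, 5]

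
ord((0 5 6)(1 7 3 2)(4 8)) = 12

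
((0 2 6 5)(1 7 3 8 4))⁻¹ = (0 5 6 2)(1 4 8 3 7)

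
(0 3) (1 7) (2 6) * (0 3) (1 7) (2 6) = () 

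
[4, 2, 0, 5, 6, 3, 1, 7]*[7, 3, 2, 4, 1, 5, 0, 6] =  [1, 2, 7, 5, 0, 4, 3, 6]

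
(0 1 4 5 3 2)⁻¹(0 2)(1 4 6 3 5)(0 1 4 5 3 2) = (0 1)(2 3 4 5 6)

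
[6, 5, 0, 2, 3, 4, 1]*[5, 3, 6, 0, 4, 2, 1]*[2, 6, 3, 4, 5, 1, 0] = [6, 3, 1, 0, 2, 5, 4] 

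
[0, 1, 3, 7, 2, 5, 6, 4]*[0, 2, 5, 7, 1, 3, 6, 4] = [0, 2, 7, 4, 5, 3, 6, 1]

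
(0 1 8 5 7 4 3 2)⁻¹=(0 2 3 4 7 5 8 1)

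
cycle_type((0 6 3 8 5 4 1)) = 7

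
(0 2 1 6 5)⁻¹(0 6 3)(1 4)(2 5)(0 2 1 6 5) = (0 1)(2 5 3)(4 6)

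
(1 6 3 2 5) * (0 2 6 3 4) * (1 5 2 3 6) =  (0 3 1 6 4)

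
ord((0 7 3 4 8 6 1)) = 7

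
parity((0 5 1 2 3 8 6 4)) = odd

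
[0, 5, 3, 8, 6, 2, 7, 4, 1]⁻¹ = [0, 8, 5, 2, 7, 1, 4, 6, 3]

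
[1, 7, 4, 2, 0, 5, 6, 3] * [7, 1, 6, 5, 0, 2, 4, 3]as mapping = [0→1, 1→3, 2→0, 3→6, 4→7, 5→2, 6→4, 7→5]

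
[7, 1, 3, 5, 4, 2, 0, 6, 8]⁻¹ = [6, 1, 5, 2, 4, 3, 7, 0, 8]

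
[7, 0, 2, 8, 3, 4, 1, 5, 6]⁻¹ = [1, 6, 2, 4, 5, 7, 8, 0, 3]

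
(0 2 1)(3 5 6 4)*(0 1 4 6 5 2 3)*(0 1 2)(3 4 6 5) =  (0 4 1 2 6 5 3)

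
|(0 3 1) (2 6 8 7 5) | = 15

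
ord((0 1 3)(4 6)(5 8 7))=6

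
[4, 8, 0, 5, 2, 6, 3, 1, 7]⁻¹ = [2, 7, 4, 6, 0, 3, 5, 8, 1]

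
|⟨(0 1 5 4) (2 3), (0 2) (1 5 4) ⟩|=720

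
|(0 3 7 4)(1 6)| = 4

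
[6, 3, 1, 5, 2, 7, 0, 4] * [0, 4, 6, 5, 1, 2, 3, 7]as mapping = [0→3, 1→5, 2→4, 3→2, 4→6, 5→7, 6→0, 7→1]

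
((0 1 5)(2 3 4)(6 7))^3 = (6 7)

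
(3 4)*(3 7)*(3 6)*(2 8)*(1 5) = (1 5)(2 8)(3 4 7 6)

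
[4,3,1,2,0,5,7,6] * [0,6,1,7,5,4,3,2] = [5,7,6,1,0,4,2,3]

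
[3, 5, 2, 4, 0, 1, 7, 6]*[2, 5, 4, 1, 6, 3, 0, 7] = [1, 3, 4, 6, 2, 5, 7, 0]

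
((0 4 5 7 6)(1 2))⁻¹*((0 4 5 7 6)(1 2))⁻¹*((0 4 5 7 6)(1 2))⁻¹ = (0 5 6 4 7)(1 2)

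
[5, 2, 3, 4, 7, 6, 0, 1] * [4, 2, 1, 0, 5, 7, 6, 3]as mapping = [0→7, 1→1, 2→0, 3→5, 4→3, 5→6, 6→4, 7→2]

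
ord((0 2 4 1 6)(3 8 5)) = 15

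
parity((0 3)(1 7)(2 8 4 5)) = odd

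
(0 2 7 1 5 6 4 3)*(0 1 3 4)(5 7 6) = (0 2 6)(1 7 3)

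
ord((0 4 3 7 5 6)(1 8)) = 6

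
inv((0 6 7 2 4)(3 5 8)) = (0 4 2 7 6)(3 8 5)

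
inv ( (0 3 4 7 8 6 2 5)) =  (0 5 2 6 8 7 4 3)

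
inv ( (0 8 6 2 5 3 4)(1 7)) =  (0 4 3 5 2 6 8)(1 7)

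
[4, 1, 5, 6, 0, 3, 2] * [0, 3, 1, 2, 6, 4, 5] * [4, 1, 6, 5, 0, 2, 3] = [3, 5, 0, 2, 4, 6, 1]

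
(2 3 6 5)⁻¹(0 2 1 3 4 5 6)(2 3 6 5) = (0 3 1 6 4 2 5)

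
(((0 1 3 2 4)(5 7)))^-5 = (5 7)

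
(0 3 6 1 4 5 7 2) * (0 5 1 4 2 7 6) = (0 3)(1 2 5 6 4)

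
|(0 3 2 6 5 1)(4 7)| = 6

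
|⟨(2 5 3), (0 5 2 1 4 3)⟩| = 720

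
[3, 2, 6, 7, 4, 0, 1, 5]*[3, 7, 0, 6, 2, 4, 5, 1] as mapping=[0→6, 1→0, 2→5, 3→1, 4→2, 5→3, 6→7, 7→4] 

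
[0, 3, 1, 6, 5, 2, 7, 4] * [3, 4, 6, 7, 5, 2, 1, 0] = [3, 7, 4, 1, 2, 6, 0, 5]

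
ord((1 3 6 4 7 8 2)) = 7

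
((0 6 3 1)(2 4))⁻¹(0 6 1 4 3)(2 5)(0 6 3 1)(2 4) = (0 2 1 6 3)(4 5)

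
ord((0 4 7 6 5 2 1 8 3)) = 9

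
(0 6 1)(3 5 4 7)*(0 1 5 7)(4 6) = (0 4)(3 7)(5 6)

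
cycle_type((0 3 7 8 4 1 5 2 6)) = 9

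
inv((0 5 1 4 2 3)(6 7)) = (0 3 2 4 1 5)(6 7)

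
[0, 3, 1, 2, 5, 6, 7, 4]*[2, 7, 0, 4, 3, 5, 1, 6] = [2, 4, 7, 0, 5, 1, 6, 3]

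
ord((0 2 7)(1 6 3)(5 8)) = 6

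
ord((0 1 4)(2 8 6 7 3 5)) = 6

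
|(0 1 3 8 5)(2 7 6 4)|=20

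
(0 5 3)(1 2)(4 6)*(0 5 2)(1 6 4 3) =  (0 2 6 3 5 1)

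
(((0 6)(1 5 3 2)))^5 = (0 6)(1 5 3 2)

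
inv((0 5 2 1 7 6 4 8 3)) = (0 3 8 4 6 7 1 2 5)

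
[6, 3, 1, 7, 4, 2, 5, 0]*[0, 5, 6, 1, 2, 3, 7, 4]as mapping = [0→7, 1→1, 2→5, 3→4, 4→2, 5→6, 6→3, 7→0]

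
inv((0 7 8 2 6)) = (0 6 2 8 7)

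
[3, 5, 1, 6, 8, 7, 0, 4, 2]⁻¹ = [6, 2, 8, 0, 7, 1, 3, 5, 4]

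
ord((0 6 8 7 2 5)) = 6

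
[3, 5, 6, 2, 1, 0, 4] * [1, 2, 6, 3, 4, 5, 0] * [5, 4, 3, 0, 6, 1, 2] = [0, 1, 5, 2, 3, 4, 6]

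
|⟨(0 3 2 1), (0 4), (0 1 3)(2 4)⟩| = 120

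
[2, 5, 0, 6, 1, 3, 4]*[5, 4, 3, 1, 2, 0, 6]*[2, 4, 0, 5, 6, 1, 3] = [5, 2, 1, 3, 6, 4, 0]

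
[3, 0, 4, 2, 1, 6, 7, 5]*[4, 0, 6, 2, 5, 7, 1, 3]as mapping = [0→2, 1→4, 2→5, 3→6, 4→0, 5→1, 6→3, 7→7]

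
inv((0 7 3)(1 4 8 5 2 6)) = (0 3 7)(1 6 2 5 8 4)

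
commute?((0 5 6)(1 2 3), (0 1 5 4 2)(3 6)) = no:(0 5 6)(1 2 3)*(0 1 5 4 2)(3 6) = (0 4 2 6 1)(3 5), (0 1 5 4 2)(3 6)*(0 5 6)(1 2 3) = (0 2 5 4 3)(1 6)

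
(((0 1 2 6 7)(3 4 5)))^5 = (3 5 4)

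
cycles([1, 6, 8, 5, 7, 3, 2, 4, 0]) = (0 1 6 2 8)(3 5)(4 7)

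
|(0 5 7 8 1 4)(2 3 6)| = 6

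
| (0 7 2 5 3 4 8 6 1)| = 9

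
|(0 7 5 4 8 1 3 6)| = 8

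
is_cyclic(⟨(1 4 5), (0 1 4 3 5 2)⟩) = no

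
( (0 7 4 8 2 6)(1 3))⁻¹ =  (0 6 2 8 4 7)(1 3)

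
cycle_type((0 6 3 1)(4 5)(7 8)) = 2^2.4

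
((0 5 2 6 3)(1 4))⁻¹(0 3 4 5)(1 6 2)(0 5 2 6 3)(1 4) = (0 1 2 5)(3 6 4)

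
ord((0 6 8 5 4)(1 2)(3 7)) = 10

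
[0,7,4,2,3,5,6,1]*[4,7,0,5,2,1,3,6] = [4,6,2,0,5,1,3,7] 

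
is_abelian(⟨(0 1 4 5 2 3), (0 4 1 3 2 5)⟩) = no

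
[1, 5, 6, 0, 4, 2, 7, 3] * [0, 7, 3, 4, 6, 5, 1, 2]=[7, 5, 1, 0, 6, 3, 2, 4]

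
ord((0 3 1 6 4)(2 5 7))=15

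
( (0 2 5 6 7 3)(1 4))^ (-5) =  (0 2 5 6 7 3)(1 4)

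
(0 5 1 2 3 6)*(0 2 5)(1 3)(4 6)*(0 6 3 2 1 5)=(0 6 1)(2 5)(3 4)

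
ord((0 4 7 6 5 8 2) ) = 7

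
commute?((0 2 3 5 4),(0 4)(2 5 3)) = no:(0 2 3 5 4)*(0 4)(2 5 3) = (0 5),(0 4)(2 5 3)*(0 2 3 5 4) = (2 4)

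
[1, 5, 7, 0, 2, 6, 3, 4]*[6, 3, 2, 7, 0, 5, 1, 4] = [3, 5, 4, 6, 2, 1, 7, 0]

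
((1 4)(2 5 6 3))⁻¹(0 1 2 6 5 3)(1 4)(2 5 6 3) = (0 4 5 3 6 2)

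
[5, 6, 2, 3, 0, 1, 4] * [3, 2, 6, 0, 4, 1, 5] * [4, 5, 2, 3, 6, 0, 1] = [5, 0, 1, 4, 3, 2, 6]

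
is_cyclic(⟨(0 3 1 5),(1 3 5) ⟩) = no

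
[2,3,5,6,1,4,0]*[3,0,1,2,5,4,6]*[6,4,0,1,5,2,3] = [4,0,5,3,6,2,1]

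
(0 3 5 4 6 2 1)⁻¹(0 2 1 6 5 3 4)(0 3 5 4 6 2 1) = (0 2 4 5 6 3 1)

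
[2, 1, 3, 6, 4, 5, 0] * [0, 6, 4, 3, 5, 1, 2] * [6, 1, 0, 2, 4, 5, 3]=[4, 3, 2, 0, 5, 1, 6]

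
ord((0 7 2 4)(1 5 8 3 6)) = 20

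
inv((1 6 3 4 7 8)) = (1 8 7 4 3 6)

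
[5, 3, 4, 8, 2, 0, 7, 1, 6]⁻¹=[5, 7, 4, 1, 2, 0, 8, 6, 3]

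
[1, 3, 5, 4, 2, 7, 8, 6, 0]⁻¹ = [8, 0, 4, 1, 3, 2, 7, 5, 6]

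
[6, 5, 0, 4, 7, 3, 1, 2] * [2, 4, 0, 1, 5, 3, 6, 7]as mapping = [0→6, 1→3, 2→2, 3→5, 4→7, 5→1, 6→4, 7→0]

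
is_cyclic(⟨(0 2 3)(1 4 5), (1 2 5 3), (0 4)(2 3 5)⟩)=no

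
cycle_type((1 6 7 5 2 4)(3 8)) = 2.6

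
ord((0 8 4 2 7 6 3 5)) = 8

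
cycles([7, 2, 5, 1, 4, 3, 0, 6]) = (0 7 6)(1 2 5 3)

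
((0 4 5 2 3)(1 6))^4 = (0 3 2 5 4)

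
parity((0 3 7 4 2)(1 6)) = odd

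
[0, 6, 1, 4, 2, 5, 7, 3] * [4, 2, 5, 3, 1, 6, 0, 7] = [4, 0, 2, 1, 5, 6, 7, 3]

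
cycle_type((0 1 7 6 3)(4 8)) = 2.5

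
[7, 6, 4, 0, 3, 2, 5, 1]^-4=[5, 4, 7, 6, 1, 0, 3, 2]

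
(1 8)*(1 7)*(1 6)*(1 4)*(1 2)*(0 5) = (0 5) (1 8 7 6 4 2) 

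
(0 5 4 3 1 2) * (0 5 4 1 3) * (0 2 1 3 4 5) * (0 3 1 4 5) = (1 4 2 3 5)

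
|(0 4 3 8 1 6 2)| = 7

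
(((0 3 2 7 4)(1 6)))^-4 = (0 3 2 7 4)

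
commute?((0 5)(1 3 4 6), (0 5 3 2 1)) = no:(0 5)(1 3 4 6)*(0 5 3 2 1) = (0 3 4 6)(1 2), (0 5 3 2 1)*(0 5)(1 3 4 6) = (1 5 4 6)(2 3)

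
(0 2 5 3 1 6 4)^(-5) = (0 5 1 4 2 3 6)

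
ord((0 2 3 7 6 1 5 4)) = 8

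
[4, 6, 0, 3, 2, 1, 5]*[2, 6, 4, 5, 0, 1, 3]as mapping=[0→0, 1→3, 2→2, 3→5, 4→4, 5→6, 6→1]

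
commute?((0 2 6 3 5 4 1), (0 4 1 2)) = no:(0 2 6 3 5 4 1) * (0 4 1 2) = (1 4 2 6 3 5), (0 4 1 2) * (0 2 6 3 5 4 1) = (0 1 6 3 5 4)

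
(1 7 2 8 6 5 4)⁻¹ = (1 4 5 6 8 2 7)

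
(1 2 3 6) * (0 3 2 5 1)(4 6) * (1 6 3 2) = (0 2 1 5 6)(3 4)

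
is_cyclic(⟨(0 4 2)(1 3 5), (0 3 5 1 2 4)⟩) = no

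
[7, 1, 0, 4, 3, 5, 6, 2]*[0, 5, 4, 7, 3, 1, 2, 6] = [6, 5, 0, 3, 7, 1, 2, 4]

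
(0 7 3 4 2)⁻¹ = (0 2 4 3 7)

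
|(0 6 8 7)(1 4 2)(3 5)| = 12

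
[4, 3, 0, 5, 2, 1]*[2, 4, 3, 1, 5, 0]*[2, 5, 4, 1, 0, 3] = [3, 5, 4, 2, 1, 0]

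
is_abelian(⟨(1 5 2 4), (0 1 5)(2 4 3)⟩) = no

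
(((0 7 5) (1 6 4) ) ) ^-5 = (0 7 5) (1 6 4) 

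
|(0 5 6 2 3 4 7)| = 7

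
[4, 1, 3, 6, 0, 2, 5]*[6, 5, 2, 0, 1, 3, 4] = [1, 5, 0, 4, 6, 2, 3]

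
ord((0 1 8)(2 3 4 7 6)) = 15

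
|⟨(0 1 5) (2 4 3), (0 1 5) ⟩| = 9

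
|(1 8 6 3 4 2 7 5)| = 8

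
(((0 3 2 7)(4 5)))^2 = (0 2)(3 7)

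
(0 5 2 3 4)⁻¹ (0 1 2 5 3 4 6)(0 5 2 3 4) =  (0 6 5 1 3 2 4)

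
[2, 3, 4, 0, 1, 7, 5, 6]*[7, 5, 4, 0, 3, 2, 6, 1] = [4, 0, 3, 7, 5, 1, 2, 6]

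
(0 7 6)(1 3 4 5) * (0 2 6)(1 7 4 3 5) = (0 4 1 5 7)(2 6)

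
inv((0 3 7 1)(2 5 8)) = (0 1 7 3)(2 8 5)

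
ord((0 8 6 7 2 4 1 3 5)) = 9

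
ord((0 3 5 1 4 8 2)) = 7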